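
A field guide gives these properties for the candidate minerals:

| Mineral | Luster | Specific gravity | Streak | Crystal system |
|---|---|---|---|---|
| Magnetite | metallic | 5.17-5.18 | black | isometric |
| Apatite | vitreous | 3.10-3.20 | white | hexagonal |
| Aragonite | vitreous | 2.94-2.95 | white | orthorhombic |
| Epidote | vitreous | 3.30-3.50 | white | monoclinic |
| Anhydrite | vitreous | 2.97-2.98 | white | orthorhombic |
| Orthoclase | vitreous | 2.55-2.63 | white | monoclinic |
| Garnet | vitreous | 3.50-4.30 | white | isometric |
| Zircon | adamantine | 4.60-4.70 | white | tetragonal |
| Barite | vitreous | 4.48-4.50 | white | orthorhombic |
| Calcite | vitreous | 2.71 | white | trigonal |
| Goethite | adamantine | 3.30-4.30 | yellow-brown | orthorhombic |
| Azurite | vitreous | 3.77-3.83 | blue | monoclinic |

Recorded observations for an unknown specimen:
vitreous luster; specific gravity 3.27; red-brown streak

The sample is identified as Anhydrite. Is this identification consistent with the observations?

Vitreous luster — matches Anhydrite (vitreous luster).
Specific gravity 3.27 — Anhydrite has SG 2.97-2.98; a mismatch.
Red-brown streak — Anhydrite has white streak; a mismatch.
2 of the observed properties are inconsistent with Anhydrite.

No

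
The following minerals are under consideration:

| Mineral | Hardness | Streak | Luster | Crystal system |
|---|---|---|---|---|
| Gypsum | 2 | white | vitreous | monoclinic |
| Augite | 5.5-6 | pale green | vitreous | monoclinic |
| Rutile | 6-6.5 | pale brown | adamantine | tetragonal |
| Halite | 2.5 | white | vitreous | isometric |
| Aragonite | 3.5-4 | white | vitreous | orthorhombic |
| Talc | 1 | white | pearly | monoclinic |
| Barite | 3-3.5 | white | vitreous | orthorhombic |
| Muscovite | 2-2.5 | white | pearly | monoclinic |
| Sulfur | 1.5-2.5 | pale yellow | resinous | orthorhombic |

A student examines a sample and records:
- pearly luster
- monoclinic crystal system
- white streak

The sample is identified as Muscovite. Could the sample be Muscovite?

Consistent

Pearly luster — is consistent with Muscovite (pearly luster).
Monoclinic crystal system — is consistent with Muscovite (monoclinic system).
White streak — is consistent with Muscovite (white streak).
Nothing contradicts Muscovite.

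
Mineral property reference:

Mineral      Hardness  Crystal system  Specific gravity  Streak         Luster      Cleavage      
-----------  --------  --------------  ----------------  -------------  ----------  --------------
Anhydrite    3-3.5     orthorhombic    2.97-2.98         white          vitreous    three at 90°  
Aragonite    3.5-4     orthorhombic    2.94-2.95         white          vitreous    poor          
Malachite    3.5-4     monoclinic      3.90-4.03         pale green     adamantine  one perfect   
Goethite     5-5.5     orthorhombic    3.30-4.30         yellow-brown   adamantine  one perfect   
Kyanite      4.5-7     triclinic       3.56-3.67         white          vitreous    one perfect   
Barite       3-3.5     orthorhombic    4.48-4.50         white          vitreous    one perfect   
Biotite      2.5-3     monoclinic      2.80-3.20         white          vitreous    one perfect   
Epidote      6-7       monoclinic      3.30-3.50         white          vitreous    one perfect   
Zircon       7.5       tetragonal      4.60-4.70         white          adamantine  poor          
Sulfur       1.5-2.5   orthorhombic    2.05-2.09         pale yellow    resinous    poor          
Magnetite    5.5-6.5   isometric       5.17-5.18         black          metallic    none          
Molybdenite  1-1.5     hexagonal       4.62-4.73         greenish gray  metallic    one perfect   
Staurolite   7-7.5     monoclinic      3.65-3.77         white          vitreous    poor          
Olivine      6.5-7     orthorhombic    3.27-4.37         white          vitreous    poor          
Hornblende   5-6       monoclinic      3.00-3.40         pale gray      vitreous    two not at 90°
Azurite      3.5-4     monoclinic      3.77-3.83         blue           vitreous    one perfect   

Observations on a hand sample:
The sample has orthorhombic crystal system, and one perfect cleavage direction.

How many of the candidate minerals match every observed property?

Orthorhombic crystal system: only Anhydrite, Aragonite, Goethite, Barite, Sulfur, Olivine remain.
One perfect cleavage direction: narrows the field to Goethite, Barite.
Consistent with every observation: Barite, Goethite.
That is 2 minerals.

2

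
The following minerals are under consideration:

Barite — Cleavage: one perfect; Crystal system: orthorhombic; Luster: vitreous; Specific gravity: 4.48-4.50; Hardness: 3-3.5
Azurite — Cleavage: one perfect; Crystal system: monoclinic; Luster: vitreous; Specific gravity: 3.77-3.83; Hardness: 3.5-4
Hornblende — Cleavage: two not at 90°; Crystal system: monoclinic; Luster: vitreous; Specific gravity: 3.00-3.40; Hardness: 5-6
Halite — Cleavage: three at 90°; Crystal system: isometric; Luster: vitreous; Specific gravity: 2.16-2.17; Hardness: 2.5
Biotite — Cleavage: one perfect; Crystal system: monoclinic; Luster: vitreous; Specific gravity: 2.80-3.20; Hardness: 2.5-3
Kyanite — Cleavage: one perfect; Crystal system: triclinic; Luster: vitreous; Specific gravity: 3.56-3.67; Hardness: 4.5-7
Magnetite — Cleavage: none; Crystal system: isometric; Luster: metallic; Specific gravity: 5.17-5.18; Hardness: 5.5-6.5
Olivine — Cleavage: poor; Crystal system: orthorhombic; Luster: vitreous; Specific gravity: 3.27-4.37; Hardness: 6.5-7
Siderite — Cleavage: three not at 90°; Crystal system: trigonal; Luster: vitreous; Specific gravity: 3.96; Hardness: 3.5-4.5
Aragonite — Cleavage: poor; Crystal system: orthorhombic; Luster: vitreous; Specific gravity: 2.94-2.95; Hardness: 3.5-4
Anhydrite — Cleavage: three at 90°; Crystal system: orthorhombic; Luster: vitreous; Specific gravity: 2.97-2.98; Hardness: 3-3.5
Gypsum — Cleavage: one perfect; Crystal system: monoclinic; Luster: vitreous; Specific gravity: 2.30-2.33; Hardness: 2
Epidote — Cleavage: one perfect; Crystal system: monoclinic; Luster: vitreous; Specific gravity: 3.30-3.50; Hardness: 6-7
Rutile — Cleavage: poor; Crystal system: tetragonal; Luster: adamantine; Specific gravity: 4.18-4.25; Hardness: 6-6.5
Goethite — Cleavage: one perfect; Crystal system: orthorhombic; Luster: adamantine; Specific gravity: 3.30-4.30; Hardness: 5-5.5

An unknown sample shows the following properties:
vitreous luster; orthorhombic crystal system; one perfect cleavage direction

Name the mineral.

Vitreous luster rules out Magnetite, Rutile, Goethite.
Orthorhombic crystal system — only Barite, Olivine, Aragonite, Anhydrite remain.
One perfect cleavage direction — narrows the field to Barite.
The only mineral consistent with every observation is Barite.

Barite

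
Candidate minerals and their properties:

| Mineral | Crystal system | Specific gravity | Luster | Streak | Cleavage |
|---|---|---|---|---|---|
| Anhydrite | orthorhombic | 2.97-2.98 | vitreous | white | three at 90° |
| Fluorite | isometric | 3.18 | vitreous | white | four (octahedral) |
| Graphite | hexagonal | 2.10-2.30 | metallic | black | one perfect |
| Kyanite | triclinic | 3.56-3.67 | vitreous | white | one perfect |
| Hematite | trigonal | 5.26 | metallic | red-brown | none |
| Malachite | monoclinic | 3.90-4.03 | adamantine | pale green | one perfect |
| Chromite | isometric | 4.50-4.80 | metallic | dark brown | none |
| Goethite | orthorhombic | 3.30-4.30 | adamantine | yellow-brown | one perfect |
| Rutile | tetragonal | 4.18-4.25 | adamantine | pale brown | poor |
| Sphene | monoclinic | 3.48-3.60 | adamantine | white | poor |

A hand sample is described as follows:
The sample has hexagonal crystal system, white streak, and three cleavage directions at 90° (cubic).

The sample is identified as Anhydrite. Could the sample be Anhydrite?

Inconsistent

Hexagonal crystal system — Anhydrite has orthorhombic system; a mismatch.
White streak — consistent with Anhydrite (white streak).
Three cleavage directions at 90° (cubic) — consistent with Anhydrite (cleavage three at 90°).
Crystal system alone is enough to reject Anhydrite.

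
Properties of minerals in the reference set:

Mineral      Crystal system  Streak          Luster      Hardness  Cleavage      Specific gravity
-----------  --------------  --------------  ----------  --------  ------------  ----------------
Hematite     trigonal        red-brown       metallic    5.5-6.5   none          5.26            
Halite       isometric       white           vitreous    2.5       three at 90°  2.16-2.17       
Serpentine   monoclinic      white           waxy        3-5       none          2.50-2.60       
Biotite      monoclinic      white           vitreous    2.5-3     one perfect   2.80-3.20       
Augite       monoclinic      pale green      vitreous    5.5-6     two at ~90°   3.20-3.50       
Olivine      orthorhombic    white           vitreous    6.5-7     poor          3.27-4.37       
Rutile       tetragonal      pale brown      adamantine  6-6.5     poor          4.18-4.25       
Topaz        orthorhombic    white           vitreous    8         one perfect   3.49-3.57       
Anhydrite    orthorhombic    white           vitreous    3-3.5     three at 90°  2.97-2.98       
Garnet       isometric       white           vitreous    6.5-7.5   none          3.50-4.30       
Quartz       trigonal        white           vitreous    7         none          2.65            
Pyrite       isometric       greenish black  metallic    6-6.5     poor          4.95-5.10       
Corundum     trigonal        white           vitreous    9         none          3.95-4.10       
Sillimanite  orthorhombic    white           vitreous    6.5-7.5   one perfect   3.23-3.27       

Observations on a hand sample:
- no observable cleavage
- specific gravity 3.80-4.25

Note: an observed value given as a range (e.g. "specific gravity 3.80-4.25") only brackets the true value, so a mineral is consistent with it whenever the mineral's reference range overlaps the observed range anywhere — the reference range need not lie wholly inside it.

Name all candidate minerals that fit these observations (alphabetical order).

Corundum, Garnet

No observable cleavage — leaves Hematite, Serpentine, Garnet, Quartz, Corundum.
Specific gravity 3.80-4.25 — narrows the field to Garnet, Corundum.
Remaining candidates: Corundum, Garnet.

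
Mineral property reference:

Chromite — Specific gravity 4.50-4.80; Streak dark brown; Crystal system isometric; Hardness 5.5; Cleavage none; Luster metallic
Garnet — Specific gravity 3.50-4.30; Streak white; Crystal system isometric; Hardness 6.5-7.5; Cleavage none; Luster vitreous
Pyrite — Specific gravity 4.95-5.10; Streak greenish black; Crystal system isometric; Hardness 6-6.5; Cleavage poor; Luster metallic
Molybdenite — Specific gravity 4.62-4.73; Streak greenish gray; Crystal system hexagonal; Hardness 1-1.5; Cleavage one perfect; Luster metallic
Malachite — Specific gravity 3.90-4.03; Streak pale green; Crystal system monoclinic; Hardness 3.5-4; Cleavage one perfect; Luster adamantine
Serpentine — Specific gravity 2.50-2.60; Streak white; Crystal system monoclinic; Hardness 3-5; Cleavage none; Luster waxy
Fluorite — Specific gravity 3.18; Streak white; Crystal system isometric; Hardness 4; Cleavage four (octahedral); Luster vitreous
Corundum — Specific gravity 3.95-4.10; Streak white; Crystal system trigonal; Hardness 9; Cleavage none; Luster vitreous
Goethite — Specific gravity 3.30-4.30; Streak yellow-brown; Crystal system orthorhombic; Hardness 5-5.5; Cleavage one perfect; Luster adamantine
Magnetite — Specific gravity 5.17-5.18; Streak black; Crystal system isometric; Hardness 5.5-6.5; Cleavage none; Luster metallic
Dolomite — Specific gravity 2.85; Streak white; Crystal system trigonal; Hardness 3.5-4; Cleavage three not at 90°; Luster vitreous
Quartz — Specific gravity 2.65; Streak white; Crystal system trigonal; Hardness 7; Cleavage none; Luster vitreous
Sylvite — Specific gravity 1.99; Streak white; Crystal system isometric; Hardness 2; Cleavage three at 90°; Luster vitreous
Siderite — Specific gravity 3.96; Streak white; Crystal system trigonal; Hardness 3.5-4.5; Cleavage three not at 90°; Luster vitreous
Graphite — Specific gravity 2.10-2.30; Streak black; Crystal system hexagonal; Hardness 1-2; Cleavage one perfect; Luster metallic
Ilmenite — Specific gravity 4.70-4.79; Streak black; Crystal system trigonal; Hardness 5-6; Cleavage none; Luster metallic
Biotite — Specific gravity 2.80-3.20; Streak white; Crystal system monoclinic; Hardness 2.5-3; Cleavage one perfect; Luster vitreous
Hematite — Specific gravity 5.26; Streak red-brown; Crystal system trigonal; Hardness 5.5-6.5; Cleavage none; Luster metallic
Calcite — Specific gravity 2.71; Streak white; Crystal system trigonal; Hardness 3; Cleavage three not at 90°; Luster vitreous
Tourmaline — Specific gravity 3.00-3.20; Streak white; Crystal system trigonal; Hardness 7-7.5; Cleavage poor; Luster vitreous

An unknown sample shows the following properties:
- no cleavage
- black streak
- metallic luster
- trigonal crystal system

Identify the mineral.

No cleavage: narrows the field to Chromite, Garnet, Serpentine, Corundum, Magnetite, Quartz, Ilmenite, Hematite.
Black streak: narrows the field to Magnetite, Ilmenite.
Metallic luster: every remaining candidate is consistent.
Trigonal crystal system excludes Magnetite.
Only Ilmenite satisfies all observations.

Ilmenite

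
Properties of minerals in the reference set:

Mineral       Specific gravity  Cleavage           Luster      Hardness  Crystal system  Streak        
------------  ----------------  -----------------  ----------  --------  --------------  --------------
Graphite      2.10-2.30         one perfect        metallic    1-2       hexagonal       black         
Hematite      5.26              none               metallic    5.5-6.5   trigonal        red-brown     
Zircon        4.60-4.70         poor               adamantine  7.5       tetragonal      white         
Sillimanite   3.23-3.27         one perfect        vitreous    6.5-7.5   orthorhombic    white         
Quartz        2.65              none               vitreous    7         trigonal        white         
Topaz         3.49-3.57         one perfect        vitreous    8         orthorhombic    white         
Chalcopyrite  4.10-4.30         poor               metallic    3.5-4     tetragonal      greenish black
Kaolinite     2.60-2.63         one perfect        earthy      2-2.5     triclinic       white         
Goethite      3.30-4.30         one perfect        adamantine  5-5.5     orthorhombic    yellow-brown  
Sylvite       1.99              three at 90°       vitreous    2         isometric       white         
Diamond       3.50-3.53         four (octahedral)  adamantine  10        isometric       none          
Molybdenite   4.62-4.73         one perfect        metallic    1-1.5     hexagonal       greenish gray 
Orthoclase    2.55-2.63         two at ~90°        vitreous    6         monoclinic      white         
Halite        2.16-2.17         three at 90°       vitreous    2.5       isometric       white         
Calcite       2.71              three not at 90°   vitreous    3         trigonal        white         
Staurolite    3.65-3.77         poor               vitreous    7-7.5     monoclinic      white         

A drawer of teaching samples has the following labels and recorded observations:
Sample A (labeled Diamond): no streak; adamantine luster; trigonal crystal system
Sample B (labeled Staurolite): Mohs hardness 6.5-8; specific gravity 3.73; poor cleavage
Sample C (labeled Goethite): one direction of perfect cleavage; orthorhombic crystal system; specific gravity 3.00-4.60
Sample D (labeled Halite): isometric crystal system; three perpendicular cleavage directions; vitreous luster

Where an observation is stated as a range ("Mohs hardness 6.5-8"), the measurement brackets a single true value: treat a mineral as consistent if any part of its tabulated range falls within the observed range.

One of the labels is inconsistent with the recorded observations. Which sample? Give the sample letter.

A

Sample A: trigonal crystal system is outside the reference for Diamond (isometric system) — mislabeled.
Sample B: all recorded properties match Staurolite.
Sample C: all recorded properties match Goethite.
Sample D: all recorded properties match Halite.
Only sample A is inconsistent with its label.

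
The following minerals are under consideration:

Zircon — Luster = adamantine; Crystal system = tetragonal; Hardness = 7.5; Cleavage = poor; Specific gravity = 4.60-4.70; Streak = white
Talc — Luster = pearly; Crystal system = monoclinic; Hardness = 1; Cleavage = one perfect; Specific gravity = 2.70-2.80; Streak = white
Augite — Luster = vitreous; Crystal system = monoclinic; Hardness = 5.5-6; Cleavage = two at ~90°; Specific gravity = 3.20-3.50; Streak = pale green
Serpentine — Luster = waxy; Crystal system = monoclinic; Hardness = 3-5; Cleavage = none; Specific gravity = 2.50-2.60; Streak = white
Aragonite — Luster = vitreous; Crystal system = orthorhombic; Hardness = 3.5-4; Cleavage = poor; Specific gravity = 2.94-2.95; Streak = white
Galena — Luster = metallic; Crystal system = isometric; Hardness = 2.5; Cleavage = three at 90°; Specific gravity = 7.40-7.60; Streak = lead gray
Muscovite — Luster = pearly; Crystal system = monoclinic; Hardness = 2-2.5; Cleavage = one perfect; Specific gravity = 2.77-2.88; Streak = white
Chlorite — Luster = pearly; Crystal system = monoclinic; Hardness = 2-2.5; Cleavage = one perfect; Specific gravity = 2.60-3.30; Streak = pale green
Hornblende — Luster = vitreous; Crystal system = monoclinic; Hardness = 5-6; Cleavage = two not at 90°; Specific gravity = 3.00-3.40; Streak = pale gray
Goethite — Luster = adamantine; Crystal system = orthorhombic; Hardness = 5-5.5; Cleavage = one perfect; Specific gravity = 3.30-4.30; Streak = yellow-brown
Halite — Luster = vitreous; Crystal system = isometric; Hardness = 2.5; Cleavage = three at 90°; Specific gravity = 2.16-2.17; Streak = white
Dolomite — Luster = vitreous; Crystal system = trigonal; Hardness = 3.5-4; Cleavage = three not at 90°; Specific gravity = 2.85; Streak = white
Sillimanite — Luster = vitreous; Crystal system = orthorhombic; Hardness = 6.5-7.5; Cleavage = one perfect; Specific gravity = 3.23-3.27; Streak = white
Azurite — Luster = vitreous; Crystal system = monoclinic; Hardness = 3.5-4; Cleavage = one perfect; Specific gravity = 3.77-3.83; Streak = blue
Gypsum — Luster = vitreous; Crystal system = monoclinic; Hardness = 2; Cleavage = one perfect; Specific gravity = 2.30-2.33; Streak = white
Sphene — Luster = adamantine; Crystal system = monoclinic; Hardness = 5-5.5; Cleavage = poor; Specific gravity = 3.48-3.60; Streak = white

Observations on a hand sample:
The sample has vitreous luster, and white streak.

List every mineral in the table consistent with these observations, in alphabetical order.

Aragonite, Dolomite, Gypsum, Halite, Sillimanite

Vitreous luster: Augite, Aragonite, Hornblende, Halite, Dolomite, Sillimanite, Azurite, Gypsum remain.
White streak excludes Augite, Hornblende, Azurite.
Consistent with every observation: Aragonite, Dolomite, Gypsum, Halite, Sillimanite.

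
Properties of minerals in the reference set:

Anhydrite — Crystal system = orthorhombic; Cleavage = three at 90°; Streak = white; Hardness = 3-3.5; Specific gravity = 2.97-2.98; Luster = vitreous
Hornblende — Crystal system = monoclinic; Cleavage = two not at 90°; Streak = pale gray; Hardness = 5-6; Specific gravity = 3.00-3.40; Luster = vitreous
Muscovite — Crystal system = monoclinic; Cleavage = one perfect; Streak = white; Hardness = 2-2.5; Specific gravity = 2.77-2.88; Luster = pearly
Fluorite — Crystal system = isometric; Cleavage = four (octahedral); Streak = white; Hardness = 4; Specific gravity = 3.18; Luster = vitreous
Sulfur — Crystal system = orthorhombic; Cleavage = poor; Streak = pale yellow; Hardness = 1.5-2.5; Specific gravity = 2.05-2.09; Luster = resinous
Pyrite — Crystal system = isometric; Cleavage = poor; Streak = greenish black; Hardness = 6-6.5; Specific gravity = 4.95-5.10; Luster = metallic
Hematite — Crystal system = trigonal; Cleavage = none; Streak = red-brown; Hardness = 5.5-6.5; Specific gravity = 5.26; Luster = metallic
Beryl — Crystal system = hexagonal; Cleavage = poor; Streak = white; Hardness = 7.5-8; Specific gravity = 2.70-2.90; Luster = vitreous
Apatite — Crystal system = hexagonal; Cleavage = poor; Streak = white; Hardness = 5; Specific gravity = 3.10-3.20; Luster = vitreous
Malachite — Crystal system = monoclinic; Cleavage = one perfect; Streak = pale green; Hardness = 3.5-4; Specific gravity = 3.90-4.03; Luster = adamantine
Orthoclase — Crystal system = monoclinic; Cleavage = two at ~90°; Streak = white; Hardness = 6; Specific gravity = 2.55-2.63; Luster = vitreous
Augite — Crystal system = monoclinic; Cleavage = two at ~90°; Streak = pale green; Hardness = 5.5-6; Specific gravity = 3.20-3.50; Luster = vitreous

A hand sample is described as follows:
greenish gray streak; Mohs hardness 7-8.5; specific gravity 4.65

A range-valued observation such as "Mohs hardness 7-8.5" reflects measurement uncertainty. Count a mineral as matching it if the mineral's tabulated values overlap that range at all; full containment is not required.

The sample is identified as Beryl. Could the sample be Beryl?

Greenish gray streak — Beryl has white streak; which does not match.
Mohs hardness 7-8.5 — matches Beryl (hardness 7.5-8).
Specific gravity 4.65 — Beryl has SG 2.70-2.90; which does not match.
2 of the observed properties are inconsistent with Beryl.

No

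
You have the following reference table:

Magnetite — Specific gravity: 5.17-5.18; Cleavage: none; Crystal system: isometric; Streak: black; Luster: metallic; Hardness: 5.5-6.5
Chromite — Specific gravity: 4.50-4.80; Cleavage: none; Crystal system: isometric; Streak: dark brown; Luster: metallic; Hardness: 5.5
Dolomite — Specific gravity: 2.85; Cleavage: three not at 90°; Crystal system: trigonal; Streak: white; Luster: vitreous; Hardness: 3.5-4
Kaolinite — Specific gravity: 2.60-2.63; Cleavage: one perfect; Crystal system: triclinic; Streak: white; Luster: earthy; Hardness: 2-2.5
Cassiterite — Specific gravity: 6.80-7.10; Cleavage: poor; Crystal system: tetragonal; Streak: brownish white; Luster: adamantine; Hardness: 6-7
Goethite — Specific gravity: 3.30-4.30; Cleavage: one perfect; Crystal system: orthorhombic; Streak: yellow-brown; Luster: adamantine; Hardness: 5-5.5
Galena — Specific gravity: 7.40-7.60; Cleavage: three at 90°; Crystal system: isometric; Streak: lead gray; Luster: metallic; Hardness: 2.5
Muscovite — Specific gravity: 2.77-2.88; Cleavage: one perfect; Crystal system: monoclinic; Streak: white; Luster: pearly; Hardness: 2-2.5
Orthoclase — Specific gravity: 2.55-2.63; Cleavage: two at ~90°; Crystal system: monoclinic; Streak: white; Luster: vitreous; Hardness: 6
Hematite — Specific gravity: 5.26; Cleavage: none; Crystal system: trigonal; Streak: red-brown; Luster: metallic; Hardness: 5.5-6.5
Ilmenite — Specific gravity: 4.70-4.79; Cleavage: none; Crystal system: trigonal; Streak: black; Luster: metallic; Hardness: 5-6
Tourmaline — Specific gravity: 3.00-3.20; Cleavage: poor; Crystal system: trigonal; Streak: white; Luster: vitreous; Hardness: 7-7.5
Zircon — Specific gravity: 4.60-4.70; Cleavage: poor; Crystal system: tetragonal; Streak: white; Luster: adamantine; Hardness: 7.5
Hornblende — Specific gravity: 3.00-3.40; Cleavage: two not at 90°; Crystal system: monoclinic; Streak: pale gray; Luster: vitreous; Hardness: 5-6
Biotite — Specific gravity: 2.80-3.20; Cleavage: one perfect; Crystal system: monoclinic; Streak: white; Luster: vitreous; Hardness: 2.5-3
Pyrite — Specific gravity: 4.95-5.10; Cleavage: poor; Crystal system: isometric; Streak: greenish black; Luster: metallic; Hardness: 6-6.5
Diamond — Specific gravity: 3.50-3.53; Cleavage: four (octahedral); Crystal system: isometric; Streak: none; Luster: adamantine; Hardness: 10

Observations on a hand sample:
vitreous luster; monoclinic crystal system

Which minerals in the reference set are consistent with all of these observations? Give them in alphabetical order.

Vitreous luster — narrows the field to Dolomite, Orthoclase, Tourmaline, Hornblende, Biotite.
Monoclinic crystal system rules out Dolomite, Tourmaline.
The minerals that satisfy all observations are Biotite, Hornblende, Orthoclase.

Biotite, Hornblende, Orthoclase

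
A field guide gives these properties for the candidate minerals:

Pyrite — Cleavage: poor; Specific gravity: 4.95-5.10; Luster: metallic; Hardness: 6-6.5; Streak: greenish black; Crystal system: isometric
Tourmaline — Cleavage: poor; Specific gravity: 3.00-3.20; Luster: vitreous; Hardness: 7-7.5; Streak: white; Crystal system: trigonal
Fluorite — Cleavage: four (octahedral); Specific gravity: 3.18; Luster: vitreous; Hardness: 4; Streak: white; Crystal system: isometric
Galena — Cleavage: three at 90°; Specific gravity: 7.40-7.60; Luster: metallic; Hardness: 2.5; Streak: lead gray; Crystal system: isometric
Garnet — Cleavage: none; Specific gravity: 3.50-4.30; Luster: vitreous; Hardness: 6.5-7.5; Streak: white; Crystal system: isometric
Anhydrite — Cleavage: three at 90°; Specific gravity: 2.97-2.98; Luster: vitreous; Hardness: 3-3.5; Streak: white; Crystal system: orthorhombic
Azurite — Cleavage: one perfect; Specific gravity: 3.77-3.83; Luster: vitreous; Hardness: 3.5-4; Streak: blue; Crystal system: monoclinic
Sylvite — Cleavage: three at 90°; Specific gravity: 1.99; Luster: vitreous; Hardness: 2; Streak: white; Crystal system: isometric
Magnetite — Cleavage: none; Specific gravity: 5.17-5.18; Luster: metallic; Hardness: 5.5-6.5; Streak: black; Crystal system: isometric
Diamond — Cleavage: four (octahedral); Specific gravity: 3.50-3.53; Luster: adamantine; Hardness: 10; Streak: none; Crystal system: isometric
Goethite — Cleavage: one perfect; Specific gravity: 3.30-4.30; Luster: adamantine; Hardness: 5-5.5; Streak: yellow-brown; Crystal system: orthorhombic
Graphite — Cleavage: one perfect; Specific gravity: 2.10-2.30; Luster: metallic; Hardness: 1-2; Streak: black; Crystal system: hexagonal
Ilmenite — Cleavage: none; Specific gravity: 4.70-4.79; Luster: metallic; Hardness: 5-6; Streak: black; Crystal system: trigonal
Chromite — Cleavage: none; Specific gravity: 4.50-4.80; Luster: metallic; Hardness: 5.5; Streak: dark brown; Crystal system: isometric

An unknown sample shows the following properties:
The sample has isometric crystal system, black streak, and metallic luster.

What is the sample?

Isometric crystal system is inconsistent with Tourmaline, Anhydrite, Azurite, Goethite, Graphite, Ilmenite.
Black streak — Magnetite remains.
Metallic luster — no further eliminations.
Magnetite is the sole remaining match.

Magnetite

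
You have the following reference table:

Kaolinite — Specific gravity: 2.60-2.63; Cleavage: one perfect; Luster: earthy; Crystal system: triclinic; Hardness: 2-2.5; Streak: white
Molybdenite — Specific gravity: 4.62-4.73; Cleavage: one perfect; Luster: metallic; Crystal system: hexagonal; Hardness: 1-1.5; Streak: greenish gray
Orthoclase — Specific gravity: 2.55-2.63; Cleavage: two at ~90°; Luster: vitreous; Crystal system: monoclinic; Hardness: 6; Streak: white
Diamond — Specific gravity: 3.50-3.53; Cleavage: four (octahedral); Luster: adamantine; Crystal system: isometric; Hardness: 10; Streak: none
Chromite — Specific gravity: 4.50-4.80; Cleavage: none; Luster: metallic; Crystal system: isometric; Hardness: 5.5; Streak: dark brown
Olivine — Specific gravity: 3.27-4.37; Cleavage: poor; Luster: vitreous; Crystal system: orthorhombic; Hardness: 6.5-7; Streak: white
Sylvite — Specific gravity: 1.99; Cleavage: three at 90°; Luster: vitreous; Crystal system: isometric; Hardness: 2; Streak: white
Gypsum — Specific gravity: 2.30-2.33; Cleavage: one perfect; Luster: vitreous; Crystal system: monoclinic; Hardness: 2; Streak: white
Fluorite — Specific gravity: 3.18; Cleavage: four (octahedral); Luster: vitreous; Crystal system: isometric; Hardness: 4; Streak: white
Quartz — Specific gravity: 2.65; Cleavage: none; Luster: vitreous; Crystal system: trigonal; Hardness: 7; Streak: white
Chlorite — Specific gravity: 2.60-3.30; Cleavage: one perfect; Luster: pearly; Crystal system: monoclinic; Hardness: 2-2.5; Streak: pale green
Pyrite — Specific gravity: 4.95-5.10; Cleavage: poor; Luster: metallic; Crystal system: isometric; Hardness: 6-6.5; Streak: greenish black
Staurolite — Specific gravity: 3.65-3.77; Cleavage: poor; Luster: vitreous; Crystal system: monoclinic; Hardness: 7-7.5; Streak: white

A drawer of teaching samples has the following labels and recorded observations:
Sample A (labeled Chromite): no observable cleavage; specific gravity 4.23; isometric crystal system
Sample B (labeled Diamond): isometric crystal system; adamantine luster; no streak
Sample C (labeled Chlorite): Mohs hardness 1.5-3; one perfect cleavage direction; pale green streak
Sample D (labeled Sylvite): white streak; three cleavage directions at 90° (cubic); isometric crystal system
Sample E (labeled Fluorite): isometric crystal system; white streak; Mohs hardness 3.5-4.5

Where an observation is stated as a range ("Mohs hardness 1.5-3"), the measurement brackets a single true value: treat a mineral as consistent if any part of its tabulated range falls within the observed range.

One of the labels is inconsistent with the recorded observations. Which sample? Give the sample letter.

Sample A: specific gravity 4.23 is outside the reference for Chromite (SG 4.50-4.80) — mislabeled.
Sample B: every observation is compatible with the reference values for Diamond.
Sample C: every observation is compatible with the reference values for Chlorite.
Sample D: every observation is compatible with the reference values for Sylvite.
Sample E: every observation is compatible with the reference values for Fluorite.
Sample A is the mislabeled one.

A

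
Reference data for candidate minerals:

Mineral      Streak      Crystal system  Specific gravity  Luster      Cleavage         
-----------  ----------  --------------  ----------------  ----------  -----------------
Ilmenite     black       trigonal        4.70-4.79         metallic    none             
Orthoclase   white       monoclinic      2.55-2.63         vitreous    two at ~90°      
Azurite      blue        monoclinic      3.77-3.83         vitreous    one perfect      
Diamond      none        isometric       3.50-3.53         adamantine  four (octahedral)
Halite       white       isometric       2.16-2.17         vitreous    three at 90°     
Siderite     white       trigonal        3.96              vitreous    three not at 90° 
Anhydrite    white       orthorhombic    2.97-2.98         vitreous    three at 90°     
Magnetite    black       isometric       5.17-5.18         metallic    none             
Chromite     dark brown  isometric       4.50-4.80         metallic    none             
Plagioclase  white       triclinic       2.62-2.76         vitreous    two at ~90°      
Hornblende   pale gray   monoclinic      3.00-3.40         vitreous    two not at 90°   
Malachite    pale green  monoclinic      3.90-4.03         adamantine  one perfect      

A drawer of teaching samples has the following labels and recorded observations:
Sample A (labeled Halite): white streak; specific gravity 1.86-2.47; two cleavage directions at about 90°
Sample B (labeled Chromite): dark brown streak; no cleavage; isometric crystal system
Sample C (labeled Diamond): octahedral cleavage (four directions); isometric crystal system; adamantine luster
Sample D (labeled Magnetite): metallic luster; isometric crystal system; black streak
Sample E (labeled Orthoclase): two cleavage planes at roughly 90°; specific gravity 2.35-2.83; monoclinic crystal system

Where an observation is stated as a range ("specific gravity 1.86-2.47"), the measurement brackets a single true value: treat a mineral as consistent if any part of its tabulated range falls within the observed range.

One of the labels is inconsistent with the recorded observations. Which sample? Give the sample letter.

Sample A: two cleavage directions at about 90° is outside the reference for Halite (cleavage three at 90°) — mislabeled.
Sample B: observations are consistent with Chromite.
Sample C: observations are consistent with Diamond.
Sample D: observations are consistent with Magnetite.
Sample E: observations are consistent with Orthoclase.
Only sample A is inconsistent with its label.

A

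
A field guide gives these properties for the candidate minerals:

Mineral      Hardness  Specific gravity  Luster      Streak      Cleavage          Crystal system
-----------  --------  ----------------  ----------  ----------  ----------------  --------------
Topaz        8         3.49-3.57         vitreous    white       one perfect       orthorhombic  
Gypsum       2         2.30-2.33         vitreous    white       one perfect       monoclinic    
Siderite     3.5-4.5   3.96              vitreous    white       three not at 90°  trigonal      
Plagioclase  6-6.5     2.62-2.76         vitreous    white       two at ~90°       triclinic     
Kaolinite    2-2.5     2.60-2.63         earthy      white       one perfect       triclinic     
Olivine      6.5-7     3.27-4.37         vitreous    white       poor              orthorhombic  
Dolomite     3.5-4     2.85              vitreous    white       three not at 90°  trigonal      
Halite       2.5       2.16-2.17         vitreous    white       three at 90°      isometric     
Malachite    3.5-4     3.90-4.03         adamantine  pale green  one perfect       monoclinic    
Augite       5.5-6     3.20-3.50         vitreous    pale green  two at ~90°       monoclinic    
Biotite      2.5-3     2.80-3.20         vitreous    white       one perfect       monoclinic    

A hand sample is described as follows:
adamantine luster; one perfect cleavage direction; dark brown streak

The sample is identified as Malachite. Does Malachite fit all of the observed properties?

No

Adamantine luster — fits Malachite (adamantine luster).
One perfect cleavage direction — fits Malachite (cleavage one perfect).
Dark brown streak — Malachite has pale green streak; inconsistent.
The streak observation rules out Malachite.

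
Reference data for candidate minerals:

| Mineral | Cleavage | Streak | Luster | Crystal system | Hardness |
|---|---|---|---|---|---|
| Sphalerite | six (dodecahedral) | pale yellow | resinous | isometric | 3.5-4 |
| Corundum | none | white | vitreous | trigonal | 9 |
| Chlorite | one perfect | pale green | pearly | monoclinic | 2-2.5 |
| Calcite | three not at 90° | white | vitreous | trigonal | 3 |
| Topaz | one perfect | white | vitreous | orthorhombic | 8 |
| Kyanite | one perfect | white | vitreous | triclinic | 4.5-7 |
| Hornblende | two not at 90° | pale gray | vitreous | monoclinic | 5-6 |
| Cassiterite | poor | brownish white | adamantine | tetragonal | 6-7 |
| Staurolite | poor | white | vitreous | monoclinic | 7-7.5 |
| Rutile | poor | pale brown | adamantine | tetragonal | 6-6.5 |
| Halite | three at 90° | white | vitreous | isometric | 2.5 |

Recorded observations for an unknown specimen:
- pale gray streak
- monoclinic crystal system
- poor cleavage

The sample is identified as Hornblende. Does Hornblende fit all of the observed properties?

Pale gray streak — matches Hornblende (pale gray streak).
Monoclinic crystal system — matches Hornblende (monoclinic system).
Poor cleavage — Hornblende has cleavage two not at 90°; a mismatch.
Cleavage alone is enough to reject Hornblende.

No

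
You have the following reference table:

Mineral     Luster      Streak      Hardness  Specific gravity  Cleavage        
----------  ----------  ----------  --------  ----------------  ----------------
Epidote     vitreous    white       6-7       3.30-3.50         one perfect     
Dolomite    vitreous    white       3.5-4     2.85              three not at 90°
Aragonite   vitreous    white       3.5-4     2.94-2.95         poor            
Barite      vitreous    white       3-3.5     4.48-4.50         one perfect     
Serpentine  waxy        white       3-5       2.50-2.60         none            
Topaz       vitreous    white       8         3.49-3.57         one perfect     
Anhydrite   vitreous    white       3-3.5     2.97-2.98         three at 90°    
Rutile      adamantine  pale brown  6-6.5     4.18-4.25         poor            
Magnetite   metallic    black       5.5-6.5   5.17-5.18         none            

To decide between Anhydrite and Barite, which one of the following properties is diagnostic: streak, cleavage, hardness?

Streak: both white — identical.
Cleavage: Anhydrite three at 90°, Barite one perfect — different.
Hardness: both 3-3.5 — identical.
Only cleavage differs between Anhydrite and Barite among the listed tests.

cleavage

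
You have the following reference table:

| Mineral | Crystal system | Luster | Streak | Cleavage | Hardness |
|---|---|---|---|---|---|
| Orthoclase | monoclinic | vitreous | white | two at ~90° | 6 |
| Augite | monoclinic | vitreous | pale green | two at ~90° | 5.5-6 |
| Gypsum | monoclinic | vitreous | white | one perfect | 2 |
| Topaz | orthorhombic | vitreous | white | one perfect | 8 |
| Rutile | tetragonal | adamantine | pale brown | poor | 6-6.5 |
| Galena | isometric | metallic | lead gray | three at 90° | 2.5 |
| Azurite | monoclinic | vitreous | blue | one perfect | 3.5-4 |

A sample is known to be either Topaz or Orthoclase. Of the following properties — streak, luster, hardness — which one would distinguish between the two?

hardness

Streak: both white — shared.
Luster: both vitreous — shared.
Hardness: Topaz 8, Orthoclase 6 — distinct.
Of the listed properties, hardness is the one that separates them.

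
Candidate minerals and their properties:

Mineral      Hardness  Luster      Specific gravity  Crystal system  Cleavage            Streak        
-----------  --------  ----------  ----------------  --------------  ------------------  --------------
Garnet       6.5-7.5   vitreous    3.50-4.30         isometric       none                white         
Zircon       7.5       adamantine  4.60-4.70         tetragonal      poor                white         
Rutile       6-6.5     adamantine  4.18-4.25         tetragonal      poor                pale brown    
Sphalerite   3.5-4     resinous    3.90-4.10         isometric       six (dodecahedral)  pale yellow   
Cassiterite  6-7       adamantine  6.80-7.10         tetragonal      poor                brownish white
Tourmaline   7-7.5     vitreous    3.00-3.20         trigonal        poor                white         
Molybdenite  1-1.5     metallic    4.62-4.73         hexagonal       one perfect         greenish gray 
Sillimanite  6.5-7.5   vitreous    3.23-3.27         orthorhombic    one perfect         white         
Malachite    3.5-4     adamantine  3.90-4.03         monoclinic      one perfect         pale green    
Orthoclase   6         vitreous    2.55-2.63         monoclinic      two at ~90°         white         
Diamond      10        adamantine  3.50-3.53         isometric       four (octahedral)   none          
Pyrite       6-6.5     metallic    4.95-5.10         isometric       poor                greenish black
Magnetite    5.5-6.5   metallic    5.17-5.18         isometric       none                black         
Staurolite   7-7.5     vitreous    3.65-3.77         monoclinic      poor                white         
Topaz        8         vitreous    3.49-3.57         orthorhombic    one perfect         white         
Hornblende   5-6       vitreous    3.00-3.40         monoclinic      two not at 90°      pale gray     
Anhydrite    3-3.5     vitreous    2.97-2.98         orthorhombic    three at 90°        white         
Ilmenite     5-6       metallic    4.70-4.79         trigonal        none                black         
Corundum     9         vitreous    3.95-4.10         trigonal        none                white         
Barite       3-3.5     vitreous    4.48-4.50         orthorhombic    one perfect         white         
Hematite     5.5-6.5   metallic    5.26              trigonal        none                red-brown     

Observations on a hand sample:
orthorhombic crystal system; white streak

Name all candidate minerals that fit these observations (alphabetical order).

Orthorhombic crystal system — narrows the field to Sillimanite, Topaz, Anhydrite, Barite.
White streak — all remaining candidates fit.
The minerals that satisfy all observations are Anhydrite, Barite, Sillimanite, Topaz.

Anhydrite, Barite, Sillimanite, Topaz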